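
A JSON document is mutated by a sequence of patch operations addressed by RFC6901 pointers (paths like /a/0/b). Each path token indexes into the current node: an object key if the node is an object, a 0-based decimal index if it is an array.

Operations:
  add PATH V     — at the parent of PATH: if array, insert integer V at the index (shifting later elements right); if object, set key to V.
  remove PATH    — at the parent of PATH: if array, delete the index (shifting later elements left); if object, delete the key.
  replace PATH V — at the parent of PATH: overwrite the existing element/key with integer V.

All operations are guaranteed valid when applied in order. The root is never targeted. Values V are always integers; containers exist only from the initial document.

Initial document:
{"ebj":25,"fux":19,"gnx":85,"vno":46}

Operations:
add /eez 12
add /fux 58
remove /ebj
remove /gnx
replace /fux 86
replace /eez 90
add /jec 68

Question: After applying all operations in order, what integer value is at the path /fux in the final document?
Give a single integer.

After op 1 (add /eez 12): {"ebj":25,"eez":12,"fux":19,"gnx":85,"vno":46}
After op 2 (add /fux 58): {"ebj":25,"eez":12,"fux":58,"gnx":85,"vno":46}
After op 3 (remove /ebj): {"eez":12,"fux":58,"gnx":85,"vno":46}
After op 4 (remove /gnx): {"eez":12,"fux":58,"vno":46}
After op 5 (replace /fux 86): {"eez":12,"fux":86,"vno":46}
After op 6 (replace /eez 90): {"eez":90,"fux":86,"vno":46}
After op 7 (add /jec 68): {"eez":90,"fux":86,"jec":68,"vno":46}
Value at /fux: 86

Answer: 86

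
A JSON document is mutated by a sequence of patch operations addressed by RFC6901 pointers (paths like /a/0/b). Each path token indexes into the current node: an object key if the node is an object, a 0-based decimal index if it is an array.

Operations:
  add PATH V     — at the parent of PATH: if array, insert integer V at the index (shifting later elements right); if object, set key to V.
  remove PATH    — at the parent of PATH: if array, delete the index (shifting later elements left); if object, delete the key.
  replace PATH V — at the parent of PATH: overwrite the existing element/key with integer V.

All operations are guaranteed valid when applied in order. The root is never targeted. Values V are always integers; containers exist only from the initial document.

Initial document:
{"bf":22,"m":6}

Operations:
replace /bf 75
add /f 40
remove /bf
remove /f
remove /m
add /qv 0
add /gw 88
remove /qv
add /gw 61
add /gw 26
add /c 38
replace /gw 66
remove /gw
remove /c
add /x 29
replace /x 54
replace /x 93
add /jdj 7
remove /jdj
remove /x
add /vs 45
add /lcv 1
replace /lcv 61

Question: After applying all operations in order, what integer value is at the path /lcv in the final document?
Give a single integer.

Answer: 61

Derivation:
After op 1 (replace /bf 75): {"bf":75,"m":6}
After op 2 (add /f 40): {"bf":75,"f":40,"m":6}
After op 3 (remove /bf): {"f":40,"m":6}
After op 4 (remove /f): {"m":6}
After op 5 (remove /m): {}
After op 6 (add /qv 0): {"qv":0}
After op 7 (add /gw 88): {"gw":88,"qv":0}
After op 8 (remove /qv): {"gw":88}
After op 9 (add /gw 61): {"gw":61}
After op 10 (add /gw 26): {"gw":26}
After op 11 (add /c 38): {"c":38,"gw":26}
After op 12 (replace /gw 66): {"c":38,"gw":66}
After op 13 (remove /gw): {"c":38}
After op 14 (remove /c): {}
After op 15 (add /x 29): {"x":29}
After op 16 (replace /x 54): {"x":54}
After op 17 (replace /x 93): {"x":93}
After op 18 (add /jdj 7): {"jdj":7,"x":93}
After op 19 (remove /jdj): {"x":93}
After op 20 (remove /x): {}
After op 21 (add /vs 45): {"vs":45}
After op 22 (add /lcv 1): {"lcv":1,"vs":45}
After op 23 (replace /lcv 61): {"lcv":61,"vs":45}
Value at /lcv: 61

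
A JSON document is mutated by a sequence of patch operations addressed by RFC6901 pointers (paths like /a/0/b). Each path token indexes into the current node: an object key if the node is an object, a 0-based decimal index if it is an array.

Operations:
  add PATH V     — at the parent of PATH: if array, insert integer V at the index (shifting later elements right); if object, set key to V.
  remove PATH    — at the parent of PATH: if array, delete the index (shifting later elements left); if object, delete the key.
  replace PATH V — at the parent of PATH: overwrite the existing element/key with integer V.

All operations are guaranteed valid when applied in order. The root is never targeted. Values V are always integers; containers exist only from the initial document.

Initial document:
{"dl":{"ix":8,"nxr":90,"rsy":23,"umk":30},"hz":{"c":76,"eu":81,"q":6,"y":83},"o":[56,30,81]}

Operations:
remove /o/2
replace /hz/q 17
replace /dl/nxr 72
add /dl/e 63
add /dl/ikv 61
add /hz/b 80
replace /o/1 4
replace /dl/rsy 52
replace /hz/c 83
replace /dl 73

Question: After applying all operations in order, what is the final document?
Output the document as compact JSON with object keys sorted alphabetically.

Answer: {"dl":73,"hz":{"b":80,"c":83,"eu":81,"q":17,"y":83},"o":[56,4]}

Derivation:
After op 1 (remove /o/2): {"dl":{"ix":8,"nxr":90,"rsy":23,"umk":30},"hz":{"c":76,"eu":81,"q":6,"y":83},"o":[56,30]}
After op 2 (replace /hz/q 17): {"dl":{"ix":8,"nxr":90,"rsy":23,"umk":30},"hz":{"c":76,"eu":81,"q":17,"y":83},"o":[56,30]}
After op 3 (replace /dl/nxr 72): {"dl":{"ix":8,"nxr":72,"rsy":23,"umk":30},"hz":{"c":76,"eu":81,"q":17,"y":83},"o":[56,30]}
After op 4 (add /dl/e 63): {"dl":{"e":63,"ix":8,"nxr":72,"rsy":23,"umk":30},"hz":{"c":76,"eu":81,"q":17,"y":83},"o":[56,30]}
After op 5 (add /dl/ikv 61): {"dl":{"e":63,"ikv":61,"ix":8,"nxr":72,"rsy":23,"umk":30},"hz":{"c":76,"eu":81,"q":17,"y":83},"o":[56,30]}
After op 6 (add /hz/b 80): {"dl":{"e":63,"ikv":61,"ix":8,"nxr":72,"rsy":23,"umk":30},"hz":{"b":80,"c":76,"eu":81,"q":17,"y":83},"o":[56,30]}
After op 7 (replace /o/1 4): {"dl":{"e":63,"ikv":61,"ix":8,"nxr":72,"rsy":23,"umk":30},"hz":{"b":80,"c":76,"eu":81,"q":17,"y":83},"o":[56,4]}
After op 8 (replace /dl/rsy 52): {"dl":{"e":63,"ikv":61,"ix":8,"nxr":72,"rsy":52,"umk":30},"hz":{"b":80,"c":76,"eu":81,"q":17,"y":83},"o":[56,4]}
After op 9 (replace /hz/c 83): {"dl":{"e":63,"ikv":61,"ix":8,"nxr":72,"rsy":52,"umk":30},"hz":{"b":80,"c":83,"eu":81,"q":17,"y":83},"o":[56,4]}
After op 10 (replace /dl 73): {"dl":73,"hz":{"b":80,"c":83,"eu":81,"q":17,"y":83},"o":[56,4]}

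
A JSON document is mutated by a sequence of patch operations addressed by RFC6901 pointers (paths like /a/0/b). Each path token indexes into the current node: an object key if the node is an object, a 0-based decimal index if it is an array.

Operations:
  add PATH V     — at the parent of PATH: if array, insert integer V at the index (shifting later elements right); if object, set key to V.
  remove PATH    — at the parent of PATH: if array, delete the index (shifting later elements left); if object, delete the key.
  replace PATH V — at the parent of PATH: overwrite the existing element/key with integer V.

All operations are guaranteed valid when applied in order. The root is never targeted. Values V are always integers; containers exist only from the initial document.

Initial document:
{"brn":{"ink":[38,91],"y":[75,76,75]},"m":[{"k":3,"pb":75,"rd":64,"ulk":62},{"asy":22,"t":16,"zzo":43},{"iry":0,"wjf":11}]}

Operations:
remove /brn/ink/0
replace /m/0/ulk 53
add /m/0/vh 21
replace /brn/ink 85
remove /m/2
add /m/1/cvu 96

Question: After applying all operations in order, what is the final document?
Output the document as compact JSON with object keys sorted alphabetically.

Answer: {"brn":{"ink":85,"y":[75,76,75]},"m":[{"k":3,"pb":75,"rd":64,"ulk":53,"vh":21},{"asy":22,"cvu":96,"t":16,"zzo":43}]}

Derivation:
After op 1 (remove /brn/ink/0): {"brn":{"ink":[91],"y":[75,76,75]},"m":[{"k":3,"pb":75,"rd":64,"ulk":62},{"asy":22,"t":16,"zzo":43},{"iry":0,"wjf":11}]}
After op 2 (replace /m/0/ulk 53): {"brn":{"ink":[91],"y":[75,76,75]},"m":[{"k":3,"pb":75,"rd":64,"ulk":53},{"asy":22,"t":16,"zzo":43},{"iry":0,"wjf":11}]}
After op 3 (add /m/0/vh 21): {"brn":{"ink":[91],"y":[75,76,75]},"m":[{"k":3,"pb":75,"rd":64,"ulk":53,"vh":21},{"asy":22,"t":16,"zzo":43},{"iry":0,"wjf":11}]}
After op 4 (replace /brn/ink 85): {"brn":{"ink":85,"y":[75,76,75]},"m":[{"k":3,"pb":75,"rd":64,"ulk":53,"vh":21},{"asy":22,"t":16,"zzo":43},{"iry":0,"wjf":11}]}
After op 5 (remove /m/2): {"brn":{"ink":85,"y":[75,76,75]},"m":[{"k":3,"pb":75,"rd":64,"ulk":53,"vh":21},{"asy":22,"t":16,"zzo":43}]}
After op 6 (add /m/1/cvu 96): {"brn":{"ink":85,"y":[75,76,75]},"m":[{"k":3,"pb":75,"rd":64,"ulk":53,"vh":21},{"asy":22,"cvu":96,"t":16,"zzo":43}]}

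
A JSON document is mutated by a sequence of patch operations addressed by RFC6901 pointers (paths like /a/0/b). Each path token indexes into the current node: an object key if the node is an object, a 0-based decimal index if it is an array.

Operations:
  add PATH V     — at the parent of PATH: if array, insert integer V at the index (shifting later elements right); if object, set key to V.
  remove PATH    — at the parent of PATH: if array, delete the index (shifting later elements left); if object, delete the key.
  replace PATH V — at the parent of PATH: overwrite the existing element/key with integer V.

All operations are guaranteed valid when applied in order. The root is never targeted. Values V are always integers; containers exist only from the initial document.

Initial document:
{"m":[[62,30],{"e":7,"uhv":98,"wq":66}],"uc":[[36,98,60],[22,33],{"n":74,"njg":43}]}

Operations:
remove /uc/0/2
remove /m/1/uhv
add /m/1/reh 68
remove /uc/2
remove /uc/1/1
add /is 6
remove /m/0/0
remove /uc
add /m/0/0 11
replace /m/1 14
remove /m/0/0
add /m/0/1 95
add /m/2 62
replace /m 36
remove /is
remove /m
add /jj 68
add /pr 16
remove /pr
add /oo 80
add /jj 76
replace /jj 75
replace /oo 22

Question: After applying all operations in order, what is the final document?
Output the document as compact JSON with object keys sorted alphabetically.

After op 1 (remove /uc/0/2): {"m":[[62,30],{"e":7,"uhv":98,"wq":66}],"uc":[[36,98],[22,33],{"n":74,"njg":43}]}
After op 2 (remove /m/1/uhv): {"m":[[62,30],{"e":7,"wq":66}],"uc":[[36,98],[22,33],{"n":74,"njg":43}]}
After op 3 (add /m/1/reh 68): {"m":[[62,30],{"e":7,"reh":68,"wq":66}],"uc":[[36,98],[22,33],{"n":74,"njg":43}]}
After op 4 (remove /uc/2): {"m":[[62,30],{"e":7,"reh":68,"wq":66}],"uc":[[36,98],[22,33]]}
After op 5 (remove /uc/1/1): {"m":[[62,30],{"e":7,"reh":68,"wq":66}],"uc":[[36,98],[22]]}
After op 6 (add /is 6): {"is":6,"m":[[62,30],{"e":7,"reh":68,"wq":66}],"uc":[[36,98],[22]]}
After op 7 (remove /m/0/0): {"is":6,"m":[[30],{"e":7,"reh":68,"wq":66}],"uc":[[36,98],[22]]}
After op 8 (remove /uc): {"is":6,"m":[[30],{"e":7,"reh":68,"wq":66}]}
After op 9 (add /m/0/0 11): {"is":6,"m":[[11,30],{"e":7,"reh":68,"wq":66}]}
After op 10 (replace /m/1 14): {"is":6,"m":[[11,30],14]}
After op 11 (remove /m/0/0): {"is":6,"m":[[30],14]}
After op 12 (add /m/0/1 95): {"is":6,"m":[[30,95],14]}
After op 13 (add /m/2 62): {"is":6,"m":[[30,95],14,62]}
After op 14 (replace /m 36): {"is":6,"m":36}
After op 15 (remove /is): {"m":36}
After op 16 (remove /m): {}
After op 17 (add /jj 68): {"jj":68}
After op 18 (add /pr 16): {"jj":68,"pr":16}
After op 19 (remove /pr): {"jj":68}
After op 20 (add /oo 80): {"jj":68,"oo":80}
After op 21 (add /jj 76): {"jj":76,"oo":80}
After op 22 (replace /jj 75): {"jj":75,"oo":80}
After op 23 (replace /oo 22): {"jj":75,"oo":22}

Answer: {"jj":75,"oo":22}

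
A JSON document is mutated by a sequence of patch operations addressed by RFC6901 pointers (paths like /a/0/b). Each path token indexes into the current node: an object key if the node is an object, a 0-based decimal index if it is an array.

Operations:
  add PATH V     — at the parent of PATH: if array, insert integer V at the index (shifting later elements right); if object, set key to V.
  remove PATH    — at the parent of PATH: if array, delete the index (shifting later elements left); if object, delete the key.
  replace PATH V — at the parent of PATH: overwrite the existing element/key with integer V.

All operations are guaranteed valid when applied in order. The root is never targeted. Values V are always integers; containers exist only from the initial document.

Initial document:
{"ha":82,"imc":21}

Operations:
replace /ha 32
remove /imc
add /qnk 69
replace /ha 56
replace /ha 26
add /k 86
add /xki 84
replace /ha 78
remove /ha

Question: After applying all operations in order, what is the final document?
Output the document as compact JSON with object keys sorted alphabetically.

After op 1 (replace /ha 32): {"ha":32,"imc":21}
After op 2 (remove /imc): {"ha":32}
After op 3 (add /qnk 69): {"ha":32,"qnk":69}
After op 4 (replace /ha 56): {"ha":56,"qnk":69}
After op 5 (replace /ha 26): {"ha":26,"qnk":69}
After op 6 (add /k 86): {"ha":26,"k":86,"qnk":69}
After op 7 (add /xki 84): {"ha":26,"k":86,"qnk":69,"xki":84}
After op 8 (replace /ha 78): {"ha":78,"k":86,"qnk":69,"xki":84}
After op 9 (remove /ha): {"k":86,"qnk":69,"xki":84}

Answer: {"k":86,"qnk":69,"xki":84}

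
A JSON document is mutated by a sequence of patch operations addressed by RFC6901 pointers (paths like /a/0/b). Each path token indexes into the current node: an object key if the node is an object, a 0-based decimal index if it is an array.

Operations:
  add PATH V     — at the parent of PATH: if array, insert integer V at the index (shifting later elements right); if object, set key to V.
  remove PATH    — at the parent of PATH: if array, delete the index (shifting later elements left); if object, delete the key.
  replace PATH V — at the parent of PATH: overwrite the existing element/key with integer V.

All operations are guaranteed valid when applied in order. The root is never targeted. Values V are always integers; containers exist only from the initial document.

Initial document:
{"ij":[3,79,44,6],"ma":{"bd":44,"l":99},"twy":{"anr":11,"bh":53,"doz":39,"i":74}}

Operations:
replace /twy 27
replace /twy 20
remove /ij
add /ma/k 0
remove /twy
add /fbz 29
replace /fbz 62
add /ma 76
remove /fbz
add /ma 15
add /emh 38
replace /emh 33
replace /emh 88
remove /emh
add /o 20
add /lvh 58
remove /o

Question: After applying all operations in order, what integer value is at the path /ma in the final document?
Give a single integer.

After op 1 (replace /twy 27): {"ij":[3,79,44,6],"ma":{"bd":44,"l":99},"twy":27}
After op 2 (replace /twy 20): {"ij":[3,79,44,6],"ma":{"bd":44,"l":99},"twy":20}
After op 3 (remove /ij): {"ma":{"bd":44,"l":99},"twy":20}
After op 4 (add /ma/k 0): {"ma":{"bd":44,"k":0,"l":99},"twy":20}
After op 5 (remove /twy): {"ma":{"bd":44,"k":0,"l":99}}
After op 6 (add /fbz 29): {"fbz":29,"ma":{"bd":44,"k":0,"l":99}}
After op 7 (replace /fbz 62): {"fbz":62,"ma":{"bd":44,"k":0,"l":99}}
After op 8 (add /ma 76): {"fbz":62,"ma":76}
After op 9 (remove /fbz): {"ma":76}
After op 10 (add /ma 15): {"ma":15}
After op 11 (add /emh 38): {"emh":38,"ma":15}
After op 12 (replace /emh 33): {"emh":33,"ma":15}
After op 13 (replace /emh 88): {"emh":88,"ma":15}
After op 14 (remove /emh): {"ma":15}
After op 15 (add /o 20): {"ma":15,"o":20}
After op 16 (add /lvh 58): {"lvh":58,"ma":15,"o":20}
After op 17 (remove /o): {"lvh":58,"ma":15}
Value at /ma: 15

Answer: 15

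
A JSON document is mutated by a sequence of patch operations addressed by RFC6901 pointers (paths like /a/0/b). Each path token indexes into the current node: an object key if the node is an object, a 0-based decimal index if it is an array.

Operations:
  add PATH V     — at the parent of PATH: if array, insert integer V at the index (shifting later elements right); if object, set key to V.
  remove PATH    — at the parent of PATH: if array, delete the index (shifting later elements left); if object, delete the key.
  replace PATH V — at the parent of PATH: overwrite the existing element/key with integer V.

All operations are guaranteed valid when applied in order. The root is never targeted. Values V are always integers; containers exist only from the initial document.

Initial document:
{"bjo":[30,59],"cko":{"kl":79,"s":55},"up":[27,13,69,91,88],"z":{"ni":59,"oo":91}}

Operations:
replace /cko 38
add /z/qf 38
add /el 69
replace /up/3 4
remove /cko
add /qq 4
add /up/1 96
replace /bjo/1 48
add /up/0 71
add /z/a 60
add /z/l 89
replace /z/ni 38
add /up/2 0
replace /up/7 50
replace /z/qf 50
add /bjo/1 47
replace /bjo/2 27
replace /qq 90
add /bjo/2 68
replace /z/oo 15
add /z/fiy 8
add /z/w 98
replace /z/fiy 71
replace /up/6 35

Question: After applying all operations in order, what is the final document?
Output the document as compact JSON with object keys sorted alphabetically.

After op 1 (replace /cko 38): {"bjo":[30,59],"cko":38,"up":[27,13,69,91,88],"z":{"ni":59,"oo":91}}
After op 2 (add /z/qf 38): {"bjo":[30,59],"cko":38,"up":[27,13,69,91,88],"z":{"ni":59,"oo":91,"qf":38}}
After op 3 (add /el 69): {"bjo":[30,59],"cko":38,"el":69,"up":[27,13,69,91,88],"z":{"ni":59,"oo":91,"qf":38}}
After op 4 (replace /up/3 4): {"bjo":[30,59],"cko":38,"el":69,"up":[27,13,69,4,88],"z":{"ni":59,"oo":91,"qf":38}}
After op 5 (remove /cko): {"bjo":[30,59],"el":69,"up":[27,13,69,4,88],"z":{"ni":59,"oo":91,"qf":38}}
After op 6 (add /qq 4): {"bjo":[30,59],"el":69,"qq":4,"up":[27,13,69,4,88],"z":{"ni":59,"oo":91,"qf":38}}
After op 7 (add /up/1 96): {"bjo":[30,59],"el":69,"qq":4,"up":[27,96,13,69,4,88],"z":{"ni":59,"oo":91,"qf":38}}
After op 8 (replace /bjo/1 48): {"bjo":[30,48],"el":69,"qq":4,"up":[27,96,13,69,4,88],"z":{"ni":59,"oo":91,"qf":38}}
After op 9 (add /up/0 71): {"bjo":[30,48],"el":69,"qq":4,"up":[71,27,96,13,69,4,88],"z":{"ni":59,"oo":91,"qf":38}}
After op 10 (add /z/a 60): {"bjo":[30,48],"el":69,"qq":4,"up":[71,27,96,13,69,4,88],"z":{"a":60,"ni":59,"oo":91,"qf":38}}
After op 11 (add /z/l 89): {"bjo":[30,48],"el":69,"qq":4,"up":[71,27,96,13,69,4,88],"z":{"a":60,"l":89,"ni":59,"oo":91,"qf":38}}
After op 12 (replace /z/ni 38): {"bjo":[30,48],"el":69,"qq":4,"up":[71,27,96,13,69,4,88],"z":{"a":60,"l":89,"ni":38,"oo":91,"qf":38}}
After op 13 (add /up/2 0): {"bjo":[30,48],"el":69,"qq":4,"up":[71,27,0,96,13,69,4,88],"z":{"a":60,"l":89,"ni":38,"oo":91,"qf":38}}
After op 14 (replace /up/7 50): {"bjo":[30,48],"el":69,"qq":4,"up":[71,27,0,96,13,69,4,50],"z":{"a":60,"l":89,"ni":38,"oo":91,"qf":38}}
After op 15 (replace /z/qf 50): {"bjo":[30,48],"el":69,"qq":4,"up":[71,27,0,96,13,69,4,50],"z":{"a":60,"l":89,"ni":38,"oo":91,"qf":50}}
After op 16 (add /bjo/1 47): {"bjo":[30,47,48],"el":69,"qq":4,"up":[71,27,0,96,13,69,4,50],"z":{"a":60,"l":89,"ni":38,"oo":91,"qf":50}}
After op 17 (replace /bjo/2 27): {"bjo":[30,47,27],"el":69,"qq":4,"up":[71,27,0,96,13,69,4,50],"z":{"a":60,"l":89,"ni":38,"oo":91,"qf":50}}
After op 18 (replace /qq 90): {"bjo":[30,47,27],"el":69,"qq":90,"up":[71,27,0,96,13,69,4,50],"z":{"a":60,"l":89,"ni":38,"oo":91,"qf":50}}
After op 19 (add /bjo/2 68): {"bjo":[30,47,68,27],"el":69,"qq":90,"up":[71,27,0,96,13,69,4,50],"z":{"a":60,"l":89,"ni":38,"oo":91,"qf":50}}
After op 20 (replace /z/oo 15): {"bjo":[30,47,68,27],"el":69,"qq":90,"up":[71,27,0,96,13,69,4,50],"z":{"a":60,"l":89,"ni":38,"oo":15,"qf":50}}
After op 21 (add /z/fiy 8): {"bjo":[30,47,68,27],"el":69,"qq":90,"up":[71,27,0,96,13,69,4,50],"z":{"a":60,"fiy":8,"l":89,"ni":38,"oo":15,"qf":50}}
After op 22 (add /z/w 98): {"bjo":[30,47,68,27],"el":69,"qq":90,"up":[71,27,0,96,13,69,4,50],"z":{"a":60,"fiy":8,"l":89,"ni":38,"oo":15,"qf":50,"w":98}}
After op 23 (replace /z/fiy 71): {"bjo":[30,47,68,27],"el":69,"qq":90,"up":[71,27,0,96,13,69,4,50],"z":{"a":60,"fiy":71,"l":89,"ni":38,"oo":15,"qf":50,"w":98}}
After op 24 (replace /up/6 35): {"bjo":[30,47,68,27],"el":69,"qq":90,"up":[71,27,0,96,13,69,35,50],"z":{"a":60,"fiy":71,"l":89,"ni":38,"oo":15,"qf":50,"w":98}}

Answer: {"bjo":[30,47,68,27],"el":69,"qq":90,"up":[71,27,0,96,13,69,35,50],"z":{"a":60,"fiy":71,"l":89,"ni":38,"oo":15,"qf":50,"w":98}}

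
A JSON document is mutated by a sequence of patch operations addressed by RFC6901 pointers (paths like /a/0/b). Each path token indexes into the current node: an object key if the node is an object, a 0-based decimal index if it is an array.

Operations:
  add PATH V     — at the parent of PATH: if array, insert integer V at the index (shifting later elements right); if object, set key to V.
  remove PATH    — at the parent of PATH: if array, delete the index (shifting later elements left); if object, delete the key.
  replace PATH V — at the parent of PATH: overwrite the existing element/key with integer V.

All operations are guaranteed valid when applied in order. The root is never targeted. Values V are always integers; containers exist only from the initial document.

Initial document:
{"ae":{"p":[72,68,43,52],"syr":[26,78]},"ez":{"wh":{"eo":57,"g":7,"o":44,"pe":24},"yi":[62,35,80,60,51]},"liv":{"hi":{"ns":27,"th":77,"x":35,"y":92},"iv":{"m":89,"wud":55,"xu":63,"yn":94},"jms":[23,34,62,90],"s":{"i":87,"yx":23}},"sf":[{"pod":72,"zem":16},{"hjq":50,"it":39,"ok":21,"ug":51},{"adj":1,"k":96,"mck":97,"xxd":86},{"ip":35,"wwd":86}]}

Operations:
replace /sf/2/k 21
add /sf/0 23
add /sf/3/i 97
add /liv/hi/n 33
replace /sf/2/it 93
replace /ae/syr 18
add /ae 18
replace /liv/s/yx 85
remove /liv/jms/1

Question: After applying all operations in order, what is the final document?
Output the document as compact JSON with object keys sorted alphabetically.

Answer: {"ae":18,"ez":{"wh":{"eo":57,"g":7,"o":44,"pe":24},"yi":[62,35,80,60,51]},"liv":{"hi":{"n":33,"ns":27,"th":77,"x":35,"y":92},"iv":{"m":89,"wud":55,"xu":63,"yn":94},"jms":[23,62,90],"s":{"i":87,"yx":85}},"sf":[23,{"pod":72,"zem":16},{"hjq":50,"it":93,"ok":21,"ug":51},{"adj":1,"i":97,"k":21,"mck":97,"xxd":86},{"ip":35,"wwd":86}]}

Derivation:
After op 1 (replace /sf/2/k 21): {"ae":{"p":[72,68,43,52],"syr":[26,78]},"ez":{"wh":{"eo":57,"g":7,"o":44,"pe":24},"yi":[62,35,80,60,51]},"liv":{"hi":{"ns":27,"th":77,"x":35,"y":92},"iv":{"m":89,"wud":55,"xu":63,"yn":94},"jms":[23,34,62,90],"s":{"i":87,"yx":23}},"sf":[{"pod":72,"zem":16},{"hjq":50,"it":39,"ok":21,"ug":51},{"adj":1,"k":21,"mck":97,"xxd":86},{"ip":35,"wwd":86}]}
After op 2 (add /sf/0 23): {"ae":{"p":[72,68,43,52],"syr":[26,78]},"ez":{"wh":{"eo":57,"g":7,"o":44,"pe":24},"yi":[62,35,80,60,51]},"liv":{"hi":{"ns":27,"th":77,"x":35,"y":92},"iv":{"m":89,"wud":55,"xu":63,"yn":94},"jms":[23,34,62,90],"s":{"i":87,"yx":23}},"sf":[23,{"pod":72,"zem":16},{"hjq":50,"it":39,"ok":21,"ug":51},{"adj":1,"k":21,"mck":97,"xxd":86},{"ip":35,"wwd":86}]}
After op 3 (add /sf/3/i 97): {"ae":{"p":[72,68,43,52],"syr":[26,78]},"ez":{"wh":{"eo":57,"g":7,"o":44,"pe":24},"yi":[62,35,80,60,51]},"liv":{"hi":{"ns":27,"th":77,"x":35,"y":92},"iv":{"m":89,"wud":55,"xu":63,"yn":94},"jms":[23,34,62,90],"s":{"i":87,"yx":23}},"sf":[23,{"pod":72,"zem":16},{"hjq":50,"it":39,"ok":21,"ug":51},{"adj":1,"i":97,"k":21,"mck":97,"xxd":86},{"ip":35,"wwd":86}]}
After op 4 (add /liv/hi/n 33): {"ae":{"p":[72,68,43,52],"syr":[26,78]},"ez":{"wh":{"eo":57,"g":7,"o":44,"pe":24},"yi":[62,35,80,60,51]},"liv":{"hi":{"n":33,"ns":27,"th":77,"x":35,"y":92},"iv":{"m":89,"wud":55,"xu":63,"yn":94},"jms":[23,34,62,90],"s":{"i":87,"yx":23}},"sf":[23,{"pod":72,"zem":16},{"hjq":50,"it":39,"ok":21,"ug":51},{"adj":1,"i":97,"k":21,"mck":97,"xxd":86},{"ip":35,"wwd":86}]}
After op 5 (replace /sf/2/it 93): {"ae":{"p":[72,68,43,52],"syr":[26,78]},"ez":{"wh":{"eo":57,"g":7,"o":44,"pe":24},"yi":[62,35,80,60,51]},"liv":{"hi":{"n":33,"ns":27,"th":77,"x":35,"y":92},"iv":{"m":89,"wud":55,"xu":63,"yn":94},"jms":[23,34,62,90],"s":{"i":87,"yx":23}},"sf":[23,{"pod":72,"zem":16},{"hjq":50,"it":93,"ok":21,"ug":51},{"adj":1,"i":97,"k":21,"mck":97,"xxd":86},{"ip":35,"wwd":86}]}
After op 6 (replace /ae/syr 18): {"ae":{"p":[72,68,43,52],"syr":18},"ez":{"wh":{"eo":57,"g":7,"o":44,"pe":24},"yi":[62,35,80,60,51]},"liv":{"hi":{"n":33,"ns":27,"th":77,"x":35,"y":92},"iv":{"m":89,"wud":55,"xu":63,"yn":94},"jms":[23,34,62,90],"s":{"i":87,"yx":23}},"sf":[23,{"pod":72,"zem":16},{"hjq":50,"it":93,"ok":21,"ug":51},{"adj":1,"i":97,"k":21,"mck":97,"xxd":86},{"ip":35,"wwd":86}]}
After op 7 (add /ae 18): {"ae":18,"ez":{"wh":{"eo":57,"g":7,"o":44,"pe":24},"yi":[62,35,80,60,51]},"liv":{"hi":{"n":33,"ns":27,"th":77,"x":35,"y":92},"iv":{"m":89,"wud":55,"xu":63,"yn":94},"jms":[23,34,62,90],"s":{"i":87,"yx":23}},"sf":[23,{"pod":72,"zem":16},{"hjq":50,"it":93,"ok":21,"ug":51},{"adj":1,"i":97,"k":21,"mck":97,"xxd":86},{"ip":35,"wwd":86}]}
After op 8 (replace /liv/s/yx 85): {"ae":18,"ez":{"wh":{"eo":57,"g":7,"o":44,"pe":24},"yi":[62,35,80,60,51]},"liv":{"hi":{"n":33,"ns":27,"th":77,"x":35,"y":92},"iv":{"m":89,"wud":55,"xu":63,"yn":94},"jms":[23,34,62,90],"s":{"i":87,"yx":85}},"sf":[23,{"pod":72,"zem":16},{"hjq":50,"it":93,"ok":21,"ug":51},{"adj":1,"i":97,"k":21,"mck":97,"xxd":86},{"ip":35,"wwd":86}]}
After op 9 (remove /liv/jms/1): {"ae":18,"ez":{"wh":{"eo":57,"g":7,"o":44,"pe":24},"yi":[62,35,80,60,51]},"liv":{"hi":{"n":33,"ns":27,"th":77,"x":35,"y":92},"iv":{"m":89,"wud":55,"xu":63,"yn":94},"jms":[23,62,90],"s":{"i":87,"yx":85}},"sf":[23,{"pod":72,"zem":16},{"hjq":50,"it":93,"ok":21,"ug":51},{"adj":1,"i":97,"k":21,"mck":97,"xxd":86},{"ip":35,"wwd":86}]}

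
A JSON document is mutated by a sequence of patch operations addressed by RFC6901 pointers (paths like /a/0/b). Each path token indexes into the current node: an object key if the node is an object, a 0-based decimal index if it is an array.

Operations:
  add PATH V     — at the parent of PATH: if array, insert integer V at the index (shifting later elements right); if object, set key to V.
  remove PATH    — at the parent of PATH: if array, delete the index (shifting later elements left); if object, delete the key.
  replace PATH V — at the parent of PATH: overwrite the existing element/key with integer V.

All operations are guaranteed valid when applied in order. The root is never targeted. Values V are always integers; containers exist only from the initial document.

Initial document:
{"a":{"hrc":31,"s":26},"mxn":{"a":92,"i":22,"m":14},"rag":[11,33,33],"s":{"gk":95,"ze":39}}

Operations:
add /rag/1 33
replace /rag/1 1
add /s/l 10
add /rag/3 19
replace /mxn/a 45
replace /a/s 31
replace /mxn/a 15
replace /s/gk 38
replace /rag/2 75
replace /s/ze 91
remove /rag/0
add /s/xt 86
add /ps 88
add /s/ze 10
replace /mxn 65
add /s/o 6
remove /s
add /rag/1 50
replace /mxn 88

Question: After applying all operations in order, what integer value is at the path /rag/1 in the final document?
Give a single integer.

After op 1 (add /rag/1 33): {"a":{"hrc":31,"s":26},"mxn":{"a":92,"i":22,"m":14},"rag":[11,33,33,33],"s":{"gk":95,"ze":39}}
After op 2 (replace /rag/1 1): {"a":{"hrc":31,"s":26},"mxn":{"a":92,"i":22,"m":14},"rag":[11,1,33,33],"s":{"gk":95,"ze":39}}
After op 3 (add /s/l 10): {"a":{"hrc":31,"s":26},"mxn":{"a":92,"i":22,"m":14},"rag":[11,1,33,33],"s":{"gk":95,"l":10,"ze":39}}
After op 4 (add /rag/3 19): {"a":{"hrc":31,"s":26},"mxn":{"a":92,"i":22,"m":14},"rag":[11,1,33,19,33],"s":{"gk":95,"l":10,"ze":39}}
After op 5 (replace /mxn/a 45): {"a":{"hrc":31,"s":26},"mxn":{"a":45,"i":22,"m":14},"rag":[11,1,33,19,33],"s":{"gk":95,"l":10,"ze":39}}
After op 6 (replace /a/s 31): {"a":{"hrc":31,"s":31},"mxn":{"a":45,"i":22,"m":14},"rag":[11,1,33,19,33],"s":{"gk":95,"l":10,"ze":39}}
After op 7 (replace /mxn/a 15): {"a":{"hrc":31,"s":31},"mxn":{"a":15,"i":22,"m":14},"rag":[11,1,33,19,33],"s":{"gk":95,"l":10,"ze":39}}
After op 8 (replace /s/gk 38): {"a":{"hrc":31,"s":31},"mxn":{"a":15,"i":22,"m":14},"rag":[11,1,33,19,33],"s":{"gk":38,"l":10,"ze":39}}
After op 9 (replace /rag/2 75): {"a":{"hrc":31,"s":31},"mxn":{"a":15,"i":22,"m":14},"rag":[11,1,75,19,33],"s":{"gk":38,"l":10,"ze":39}}
After op 10 (replace /s/ze 91): {"a":{"hrc":31,"s":31},"mxn":{"a":15,"i":22,"m":14},"rag":[11,1,75,19,33],"s":{"gk":38,"l":10,"ze":91}}
After op 11 (remove /rag/0): {"a":{"hrc":31,"s":31},"mxn":{"a":15,"i":22,"m":14},"rag":[1,75,19,33],"s":{"gk":38,"l":10,"ze":91}}
After op 12 (add /s/xt 86): {"a":{"hrc":31,"s":31},"mxn":{"a":15,"i":22,"m":14},"rag":[1,75,19,33],"s":{"gk":38,"l":10,"xt":86,"ze":91}}
After op 13 (add /ps 88): {"a":{"hrc":31,"s":31},"mxn":{"a":15,"i":22,"m":14},"ps":88,"rag":[1,75,19,33],"s":{"gk":38,"l":10,"xt":86,"ze":91}}
After op 14 (add /s/ze 10): {"a":{"hrc":31,"s":31},"mxn":{"a":15,"i":22,"m":14},"ps":88,"rag":[1,75,19,33],"s":{"gk":38,"l":10,"xt":86,"ze":10}}
After op 15 (replace /mxn 65): {"a":{"hrc":31,"s":31},"mxn":65,"ps":88,"rag":[1,75,19,33],"s":{"gk":38,"l":10,"xt":86,"ze":10}}
After op 16 (add /s/o 6): {"a":{"hrc":31,"s":31},"mxn":65,"ps":88,"rag":[1,75,19,33],"s":{"gk":38,"l":10,"o":6,"xt":86,"ze":10}}
After op 17 (remove /s): {"a":{"hrc":31,"s":31},"mxn":65,"ps":88,"rag":[1,75,19,33]}
After op 18 (add /rag/1 50): {"a":{"hrc":31,"s":31},"mxn":65,"ps":88,"rag":[1,50,75,19,33]}
After op 19 (replace /mxn 88): {"a":{"hrc":31,"s":31},"mxn":88,"ps":88,"rag":[1,50,75,19,33]}
Value at /rag/1: 50

Answer: 50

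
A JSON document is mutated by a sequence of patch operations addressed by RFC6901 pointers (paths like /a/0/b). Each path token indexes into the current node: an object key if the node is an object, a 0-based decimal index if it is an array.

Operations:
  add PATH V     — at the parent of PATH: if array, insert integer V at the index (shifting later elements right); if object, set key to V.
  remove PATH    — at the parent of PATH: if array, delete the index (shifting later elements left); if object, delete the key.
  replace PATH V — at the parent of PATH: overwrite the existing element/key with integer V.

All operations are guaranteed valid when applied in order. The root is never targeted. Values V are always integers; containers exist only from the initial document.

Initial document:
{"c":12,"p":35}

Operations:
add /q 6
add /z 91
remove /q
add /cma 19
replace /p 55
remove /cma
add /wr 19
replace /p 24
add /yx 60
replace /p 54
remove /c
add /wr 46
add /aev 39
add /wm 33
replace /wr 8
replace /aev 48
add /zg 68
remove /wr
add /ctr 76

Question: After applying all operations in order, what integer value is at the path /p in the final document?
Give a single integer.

After op 1 (add /q 6): {"c":12,"p":35,"q":6}
After op 2 (add /z 91): {"c":12,"p":35,"q":6,"z":91}
After op 3 (remove /q): {"c":12,"p":35,"z":91}
After op 4 (add /cma 19): {"c":12,"cma":19,"p":35,"z":91}
After op 5 (replace /p 55): {"c":12,"cma":19,"p":55,"z":91}
After op 6 (remove /cma): {"c":12,"p":55,"z":91}
After op 7 (add /wr 19): {"c":12,"p":55,"wr":19,"z":91}
After op 8 (replace /p 24): {"c":12,"p":24,"wr":19,"z":91}
After op 9 (add /yx 60): {"c":12,"p":24,"wr":19,"yx":60,"z":91}
After op 10 (replace /p 54): {"c":12,"p":54,"wr":19,"yx":60,"z":91}
After op 11 (remove /c): {"p":54,"wr":19,"yx":60,"z":91}
After op 12 (add /wr 46): {"p":54,"wr":46,"yx":60,"z":91}
After op 13 (add /aev 39): {"aev":39,"p":54,"wr":46,"yx":60,"z":91}
After op 14 (add /wm 33): {"aev":39,"p":54,"wm":33,"wr":46,"yx":60,"z":91}
After op 15 (replace /wr 8): {"aev":39,"p":54,"wm":33,"wr":8,"yx":60,"z":91}
After op 16 (replace /aev 48): {"aev":48,"p":54,"wm":33,"wr":8,"yx":60,"z":91}
After op 17 (add /zg 68): {"aev":48,"p":54,"wm":33,"wr":8,"yx":60,"z":91,"zg":68}
After op 18 (remove /wr): {"aev":48,"p":54,"wm":33,"yx":60,"z":91,"zg":68}
After op 19 (add /ctr 76): {"aev":48,"ctr":76,"p":54,"wm":33,"yx":60,"z":91,"zg":68}
Value at /p: 54

Answer: 54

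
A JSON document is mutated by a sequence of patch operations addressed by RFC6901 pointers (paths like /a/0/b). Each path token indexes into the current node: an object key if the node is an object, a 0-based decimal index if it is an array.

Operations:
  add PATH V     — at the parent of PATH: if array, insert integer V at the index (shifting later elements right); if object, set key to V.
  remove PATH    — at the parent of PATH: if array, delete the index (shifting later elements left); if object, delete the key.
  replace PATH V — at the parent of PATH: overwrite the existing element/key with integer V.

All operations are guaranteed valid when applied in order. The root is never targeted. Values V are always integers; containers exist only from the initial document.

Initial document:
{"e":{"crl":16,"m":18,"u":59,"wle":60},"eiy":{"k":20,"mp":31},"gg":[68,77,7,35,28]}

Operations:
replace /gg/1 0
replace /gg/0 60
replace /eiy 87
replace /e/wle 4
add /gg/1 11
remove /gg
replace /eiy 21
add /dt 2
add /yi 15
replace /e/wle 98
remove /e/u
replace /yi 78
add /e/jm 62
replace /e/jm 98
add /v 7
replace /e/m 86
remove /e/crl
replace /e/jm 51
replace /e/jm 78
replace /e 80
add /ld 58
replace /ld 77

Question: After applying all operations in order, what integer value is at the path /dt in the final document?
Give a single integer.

Answer: 2

Derivation:
After op 1 (replace /gg/1 0): {"e":{"crl":16,"m":18,"u":59,"wle":60},"eiy":{"k":20,"mp":31},"gg":[68,0,7,35,28]}
After op 2 (replace /gg/0 60): {"e":{"crl":16,"m":18,"u":59,"wle":60},"eiy":{"k":20,"mp":31},"gg":[60,0,7,35,28]}
After op 3 (replace /eiy 87): {"e":{"crl":16,"m":18,"u":59,"wle":60},"eiy":87,"gg":[60,0,7,35,28]}
After op 4 (replace /e/wle 4): {"e":{"crl":16,"m":18,"u":59,"wle":4},"eiy":87,"gg":[60,0,7,35,28]}
After op 5 (add /gg/1 11): {"e":{"crl":16,"m":18,"u":59,"wle":4},"eiy":87,"gg":[60,11,0,7,35,28]}
After op 6 (remove /gg): {"e":{"crl":16,"m":18,"u":59,"wle":4},"eiy":87}
After op 7 (replace /eiy 21): {"e":{"crl":16,"m":18,"u":59,"wle":4},"eiy":21}
After op 8 (add /dt 2): {"dt":2,"e":{"crl":16,"m":18,"u":59,"wle":4},"eiy":21}
After op 9 (add /yi 15): {"dt":2,"e":{"crl":16,"m":18,"u":59,"wle":4},"eiy":21,"yi":15}
After op 10 (replace /e/wle 98): {"dt":2,"e":{"crl":16,"m":18,"u":59,"wle":98},"eiy":21,"yi":15}
After op 11 (remove /e/u): {"dt":2,"e":{"crl":16,"m":18,"wle":98},"eiy":21,"yi":15}
After op 12 (replace /yi 78): {"dt":2,"e":{"crl":16,"m":18,"wle":98},"eiy":21,"yi":78}
After op 13 (add /e/jm 62): {"dt":2,"e":{"crl":16,"jm":62,"m":18,"wle":98},"eiy":21,"yi":78}
After op 14 (replace /e/jm 98): {"dt":2,"e":{"crl":16,"jm":98,"m":18,"wle":98},"eiy":21,"yi":78}
After op 15 (add /v 7): {"dt":2,"e":{"crl":16,"jm":98,"m":18,"wle":98},"eiy":21,"v":7,"yi":78}
After op 16 (replace /e/m 86): {"dt":2,"e":{"crl":16,"jm":98,"m":86,"wle":98},"eiy":21,"v":7,"yi":78}
After op 17 (remove /e/crl): {"dt":2,"e":{"jm":98,"m":86,"wle":98},"eiy":21,"v":7,"yi":78}
After op 18 (replace /e/jm 51): {"dt":2,"e":{"jm":51,"m":86,"wle":98},"eiy":21,"v":7,"yi":78}
After op 19 (replace /e/jm 78): {"dt":2,"e":{"jm":78,"m":86,"wle":98},"eiy":21,"v":7,"yi":78}
After op 20 (replace /e 80): {"dt":2,"e":80,"eiy":21,"v":7,"yi":78}
After op 21 (add /ld 58): {"dt":2,"e":80,"eiy":21,"ld":58,"v":7,"yi":78}
After op 22 (replace /ld 77): {"dt":2,"e":80,"eiy":21,"ld":77,"v":7,"yi":78}
Value at /dt: 2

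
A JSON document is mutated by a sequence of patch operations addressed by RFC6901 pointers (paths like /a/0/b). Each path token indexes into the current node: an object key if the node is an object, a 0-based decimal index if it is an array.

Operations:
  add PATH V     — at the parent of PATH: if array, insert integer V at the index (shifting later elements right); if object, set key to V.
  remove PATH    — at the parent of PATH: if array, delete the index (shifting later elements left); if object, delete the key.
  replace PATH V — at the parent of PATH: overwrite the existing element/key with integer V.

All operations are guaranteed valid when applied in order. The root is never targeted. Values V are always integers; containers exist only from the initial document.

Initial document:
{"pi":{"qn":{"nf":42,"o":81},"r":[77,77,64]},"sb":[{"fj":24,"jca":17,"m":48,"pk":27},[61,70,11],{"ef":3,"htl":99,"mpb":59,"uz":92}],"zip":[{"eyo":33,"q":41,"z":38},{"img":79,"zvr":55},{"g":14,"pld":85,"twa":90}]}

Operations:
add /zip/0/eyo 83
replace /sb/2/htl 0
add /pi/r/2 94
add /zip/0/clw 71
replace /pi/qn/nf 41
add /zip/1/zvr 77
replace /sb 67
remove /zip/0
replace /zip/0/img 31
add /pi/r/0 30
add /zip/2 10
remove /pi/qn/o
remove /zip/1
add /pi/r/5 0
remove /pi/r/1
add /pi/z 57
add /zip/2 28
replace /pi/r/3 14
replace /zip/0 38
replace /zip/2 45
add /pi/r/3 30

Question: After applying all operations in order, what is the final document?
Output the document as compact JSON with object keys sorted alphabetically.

Answer: {"pi":{"qn":{"nf":41},"r":[30,77,94,30,14,0],"z":57},"sb":67,"zip":[38,10,45]}

Derivation:
After op 1 (add /zip/0/eyo 83): {"pi":{"qn":{"nf":42,"o":81},"r":[77,77,64]},"sb":[{"fj":24,"jca":17,"m":48,"pk":27},[61,70,11],{"ef":3,"htl":99,"mpb":59,"uz":92}],"zip":[{"eyo":83,"q":41,"z":38},{"img":79,"zvr":55},{"g":14,"pld":85,"twa":90}]}
After op 2 (replace /sb/2/htl 0): {"pi":{"qn":{"nf":42,"o":81},"r":[77,77,64]},"sb":[{"fj":24,"jca":17,"m":48,"pk":27},[61,70,11],{"ef":3,"htl":0,"mpb":59,"uz":92}],"zip":[{"eyo":83,"q":41,"z":38},{"img":79,"zvr":55},{"g":14,"pld":85,"twa":90}]}
After op 3 (add /pi/r/2 94): {"pi":{"qn":{"nf":42,"o":81},"r":[77,77,94,64]},"sb":[{"fj":24,"jca":17,"m":48,"pk":27},[61,70,11],{"ef":3,"htl":0,"mpb":59,"uz":92}],"zip":[{"eyo":83,"q":41,"z":38},{"img":79,"zvr":55},{"g":14,"pld":85,"twa":90}]}
After op 4 (add /zip/0/clw 71): {"pi":{"qn":{"nf":42,"o":81},"r":[77,77,94,64]},"sb":[{"fj":24,"jca":17,"m":48,"pk":27},[61,70,11],{"ef":3,"htl":0,"mpb":59,"uz":92}],"zip":[{"clw":71,"eyo":83,"q":41,"z":38},{"img":79,"zvr":55},{"g":14,"pld":85,"twa":90}]}
After op 5 (replace /pi/qn/nf 41): {"pi":{"qn":{"nf":41,"o":81},"r":[77,77,94,64]},"sb":[{"fj":24,"jca":17,"m":48,"pk":27},[61,70,11],{"ef":3,"htl":0,"mpb":59,"uz":92}],"zip":[{"clw":71,"eyo":83,"q":41,"z":38},{"img":79,"zvr":55},{"g":14,"pld":85,"twa":90}]}
After op 6 (add /zip/1/zvr 77): {"pi":{"qn":{"nf":41,"o":81},"r":[77,77,94,64]},"sb":[{"fj":24,"jca":17,"m":48,"pk":27},[61,70,11],{"ef":3,"htl":0,"mpb":59,"uz":92}],"zip":[{"clw":71,"eyo":83,"q":41,"z":38},{"img":79,"zvr":77},{"g":14,"pld":85,"twa":90}]}
After op 7 (replace /sb 67): {"pi":{"qn":{"nf":41,"o":81},"r":[77,77,94,64]},"sb":67,"zip":[{"clw":71,"eyo":83,"q":41,"z":38},{"img":79,"zvr":77},{"g":14,"pld":85,"twa":90}]}
After op 8 (remove /zip/0): {"pi":{"qn":{"nf":41,"o":81},"r":[77,77,94,64]},"sb":67,"zip":[{"img":79,"zvr":77},{"g":14,"pld":85,"twa":90}]}
After op 9 (replace /zip/0/img 31): {"pi":{"qn":{"nf":41,"o":81},"r":[77,77,94,64]},"sb":67,"zip":[{"img":31,"zvr":77},{"g":14,"pld":85,"twa":90}]}
After op 10 (add /pi/r/0 30): {"pi":{"qn":{"nf":41,"o":81},"r":[30,77,77,94,64]},"sb":67,"zip":[{"img":31,"zvr":77},{"g":14,"pld":85,"twa":90}]}
After op 11 (add /zip/2 10): {"pi":{"qn":{"nf":41,"o":81},"r":[30,77,77,94,64]},"sb":67,"zip":[{"img":31,"zvr":77},{"g":14,"pld":85,"twa":90},10]}
After op 12 (remove /pi/qn/o): {"pi":{"qn":{"nf":41},"r":[30,77,77,94,64]},"sb":67,"zip":[{"img":31,"zvr":77},{"g":14,"pld":85,"twa":90},10]}
After op 13 (remove /zip/1): {"pi":{"qn":{"nf":41},"r":[30,77,77,94,64]},"sb":67,"zip":[{"img":31,"zvr":77},10]}
After op 14 (add /pi/r/5 0): {"pi":{"qn":{"nf":41},"r":[30,77,77,94,64,0]},"sb":67,"zip":[{"img":31,"zvr":77},10]}
After op 15 (remove /pi/r/1): {"pi":{"qn":{"nf":41},"r":[30,77,94,64,0]},"sb":67,"zip":[{"img":31,"zvr":77},10]}
After op 16 (add /pi/z 57): {"pi":{"qn":{"nf":41},"r":[30,77,94,64,0],"z":57},"sb":67,"zip":[{"img":31,"zvr":77},10]}
After op 17 (add /zip/2 28): {"pi":{"qn":{"nf":41},"r":[30,77,94,64,0],"z":57},"sb":67,"zip":[{"img":31,"zvr":77},10,28]}
After op 18 (replace /pi/r/3 14): {"pi":{"qn":{"nf":41},"r":[30,77,94,14,0],"z":57},"sb":67,"zip":[{"img":31,"zvr":77},10,28]}
After op 19 (replace /zip/0 38): {"pi":{"qn":{"nf":41},"r":[30,77,94,14,0],"z":57},"sb":67,"zip":[38,10,28]}
After op 20 (replace /zip/2 45): {"pi":{"qn":{"nf":41},"r":[30,77,94,14,0],"z":57},"sb":67,"zip":[38,10,45]}
After op 21 (add /pi/r/3 30): {"pi":{"qn":{"nf":41},"r":[30,77,94,30,14,0],"z":57},"sb":67,"zip":[38,10,45]}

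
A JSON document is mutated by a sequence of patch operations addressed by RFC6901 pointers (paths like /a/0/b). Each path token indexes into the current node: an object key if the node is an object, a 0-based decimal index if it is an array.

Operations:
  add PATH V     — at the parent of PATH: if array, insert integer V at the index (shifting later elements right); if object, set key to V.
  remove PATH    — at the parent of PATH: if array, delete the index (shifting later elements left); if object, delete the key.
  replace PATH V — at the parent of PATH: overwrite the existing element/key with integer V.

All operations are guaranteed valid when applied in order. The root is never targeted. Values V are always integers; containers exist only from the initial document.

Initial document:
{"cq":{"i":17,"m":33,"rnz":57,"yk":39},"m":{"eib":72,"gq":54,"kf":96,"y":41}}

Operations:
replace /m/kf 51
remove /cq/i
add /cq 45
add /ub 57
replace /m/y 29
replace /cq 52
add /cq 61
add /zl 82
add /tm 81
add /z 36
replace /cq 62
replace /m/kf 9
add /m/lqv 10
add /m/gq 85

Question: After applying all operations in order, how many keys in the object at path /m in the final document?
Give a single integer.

Answer: 5

Derivation:
After op 1 (replace /m/kf 51): {"cq":{"i":17,"m":33,"rnz":57,"yk":39},"m":{"eib":72,"gq":54,"kf":51,"y":41}}
After op 2 (remove /cq/i): {"cq":{"m":33,"rnz":57,"yk":39},"m":{"eib":72,"gq":54,"kf":51,"y":41}}
After op 3 (add /cq 45): {"cq":45,"m":{"eib":72,"gq":54,"kf":51,"y":41}}
After op 4 (add /ub 57): {"cq":45,"m":{"eib":72,"gq":54,"kf":51,"y":41},"ub":57}
After op 5 (replace /m/y 29): {"cq":45,"m":{"eib":72,"gq":54,"kf":51,"y":29},"ub":57}
After op 6 (replace /cq 52): {"cq":52,"m":{"eib":72,"gq":54,"kf":51,"y":29},"ub":57}
After op 7 (add /cq 61): {"cq":61,"m":{"eib":72,"gq":54,"kf":51,"y":29},"ub":57}
After op 8 (add /zl 82): {"cq":61,"m":{"eib":72,"gq":54,"kf":51,"y":29},"ub":57,"zl":82}
After op 9 (add /tm 81): {"cq":61,"m":{"eib":72,"gq":54,"kf":51,"y":29},"tm":81,"ub":57,"zl":82}
After op 10 (add /z 36): {"cq":61,"m":{"eib":72,"gq":54,"kf":51,"y":29},"tm":81,"ub":57,"z":36,"zl":82}
After op 11 (replace /cq 62): {"cq":62,"m":{"eib":72,"gq":54,"kf":51,"y":29},"tm":81,"ub":57,"z":36,"zl":82}
After op 12 (replace /m/kf 9): {"cq":62,"m":{"eib":72,"gq":54,"kf":9,"y":29},"tm":81,"ub":57,"z":36,"zl":82}
After op 13 (add /m/lqv 10): {"cq":62,"m":{"eib":72,"gq":54,"kf":9,"lqv":10,"y":29},"tm":81,"ub":57,"z":36,"zl":82}
After op 14 (add /m/gq 85): {"cq":62,"m":{"eib":72,"gq":85,"kf":9,"lqv":10,"y":29},"tm":81,"ub":57,"z":36,"zl":82}
Size at path /m: 5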